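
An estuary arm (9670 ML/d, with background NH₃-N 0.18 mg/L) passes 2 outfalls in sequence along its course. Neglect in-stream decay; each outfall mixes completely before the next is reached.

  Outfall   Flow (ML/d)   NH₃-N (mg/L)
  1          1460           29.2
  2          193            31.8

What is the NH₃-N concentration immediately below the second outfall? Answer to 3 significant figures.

4.46 mg/L

Outfall 1: combined Q = 11130 ML/d; C = (9670·0.1800 + 1460·29.20)/11130 = 3.987 mg/L.
Outfall 2: combined Q = 11320 ML/d; C = (11130·3.987 + 193.0·31.80)/11320 = 4.461 mg/L.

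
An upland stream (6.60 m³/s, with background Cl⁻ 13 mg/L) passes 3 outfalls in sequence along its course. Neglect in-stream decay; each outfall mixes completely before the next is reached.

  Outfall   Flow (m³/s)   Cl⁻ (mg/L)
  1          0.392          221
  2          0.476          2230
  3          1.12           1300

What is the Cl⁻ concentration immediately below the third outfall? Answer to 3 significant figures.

Below outfall 1: Q → 6.992 m³/s, C = (6.600·13.00 + 0.3920·221.0)/6.992 = 24.66 mg/L.
Below outfall 2: Q → 7.468 m³/s, C = (6.992·24.66 + 0.4760·2230)/7.468 = 165.2 mg/L.
Below outfall 3: Q → 8.588 m³/s, C = (7.468·165.2 + 1.120·1300)/8.588 = 313.2 mg/L.

313 mg/L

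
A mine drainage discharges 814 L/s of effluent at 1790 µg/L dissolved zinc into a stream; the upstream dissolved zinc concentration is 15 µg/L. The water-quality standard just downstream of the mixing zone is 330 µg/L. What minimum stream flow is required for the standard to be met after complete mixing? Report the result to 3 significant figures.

3770 L/s

Set C_mix = 330: (Q·15.00 + 814.0·1790) / (Q + 814.0) = 330
→ Q = 814.0·(1790 − 330)/(330 − 15.00) = 3773 L/s.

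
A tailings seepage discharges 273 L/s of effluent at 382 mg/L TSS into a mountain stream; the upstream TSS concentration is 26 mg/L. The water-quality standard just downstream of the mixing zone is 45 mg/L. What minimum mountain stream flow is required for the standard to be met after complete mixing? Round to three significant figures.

4840 L/s

Set C_mix = 45: (Q·26.00 + 273.0·382.0) / (Q + 273.0) = 45
→ Q = 273.0·(382.0 − 45)/(45 − 26.00) = 4842 L/s.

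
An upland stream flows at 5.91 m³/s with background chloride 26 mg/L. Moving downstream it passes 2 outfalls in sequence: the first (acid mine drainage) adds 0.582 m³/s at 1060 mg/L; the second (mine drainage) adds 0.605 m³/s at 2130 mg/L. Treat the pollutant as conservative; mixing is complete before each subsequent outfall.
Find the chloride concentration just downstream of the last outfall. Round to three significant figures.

Below outfall 1: Q → 6.492 m³/s, C = (5.910·26.00 + 0.5820·1060)/6.492 = 118.7 mg/L.
Below outfall 2: Q → 7.097 m³/s, C = (6.492·118.7 + 0.6050·2130)/7.097 = 290.2 mg/L.

290 mg/L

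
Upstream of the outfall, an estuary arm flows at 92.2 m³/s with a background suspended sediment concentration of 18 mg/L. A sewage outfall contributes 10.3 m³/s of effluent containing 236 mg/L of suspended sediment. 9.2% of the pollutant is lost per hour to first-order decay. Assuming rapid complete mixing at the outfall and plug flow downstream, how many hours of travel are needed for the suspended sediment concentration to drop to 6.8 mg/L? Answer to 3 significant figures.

Mixed concentration C = ΣQC/ΣQ = (92.20·18.00 + 10.30·236.0) / 102.5 = 4090/102.5 = 39.91 mg/L.
9.2%/h lost → k = −ln(1 − 0.092) = 0.09651 h⁻¹.
39.91·exp(−k·t) = 6.8 → t = ln(39.91/6.8)/k = 66010 s = 18.34 h.

18.3 h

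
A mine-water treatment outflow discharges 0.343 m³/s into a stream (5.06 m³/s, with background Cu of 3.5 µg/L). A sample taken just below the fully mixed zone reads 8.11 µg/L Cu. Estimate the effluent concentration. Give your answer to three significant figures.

Mass balance: 5.060·3.500 + 0.3430·Cₑ = 5.403·8.110
→ Cₑ = (5.403·8.110 − 5.060·3.500) / 0.3430 = 76.12 µg/L.

76.1 µg/L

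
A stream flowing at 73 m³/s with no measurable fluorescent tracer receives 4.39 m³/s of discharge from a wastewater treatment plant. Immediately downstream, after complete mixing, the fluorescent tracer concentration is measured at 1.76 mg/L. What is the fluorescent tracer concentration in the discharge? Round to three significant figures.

31.0 mg/L

Mass balance: 73.00·0 + 4.390·Cₑ = 77.39·1.760
→ Cₑ = (77.39·1.760 − 73.00·0) / 4.390 = 31.03 mg/L.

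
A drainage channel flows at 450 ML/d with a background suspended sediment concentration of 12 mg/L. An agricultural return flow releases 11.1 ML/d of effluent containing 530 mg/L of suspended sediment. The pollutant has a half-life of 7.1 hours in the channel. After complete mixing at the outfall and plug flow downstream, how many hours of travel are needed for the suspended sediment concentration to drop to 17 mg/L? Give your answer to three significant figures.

After mixing, C = (450.0·12.00 + 11.10·530.0) / 461.1 = 11280/461.1 = 24.47 mg/L.
Half-life 7.1 h → k = ln 2 / 7.1 = 0.09763 h⁻¹ = 2.343 d⁻¹.
24.47·exp(−k·t) = 17 → t = ln(24.47/17)/k = 13430 s = 3.731 h.

3.73 h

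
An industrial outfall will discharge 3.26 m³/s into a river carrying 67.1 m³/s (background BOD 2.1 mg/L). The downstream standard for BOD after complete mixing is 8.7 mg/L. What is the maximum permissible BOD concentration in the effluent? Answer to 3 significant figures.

At the limit, (Qr·Cr + Qe·Cₑ)/(Qr + Qe) = 8.7:
Cₑ = (70.36·8.7 − 67.10·2.100) / 3.260 = 144.5 mg/L.

145 mg/L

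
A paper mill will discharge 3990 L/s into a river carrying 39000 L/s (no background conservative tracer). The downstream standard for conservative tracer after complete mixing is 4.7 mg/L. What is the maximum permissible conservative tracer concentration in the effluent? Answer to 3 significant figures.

50.6 mg/L

At the limit, (Qr·Cr + Qe·Cₑ)/(Qr + Qe) = 4.7:
Cₑ = (42990·4.7 − 39000·0) / 3990 = 50.64 mg/L.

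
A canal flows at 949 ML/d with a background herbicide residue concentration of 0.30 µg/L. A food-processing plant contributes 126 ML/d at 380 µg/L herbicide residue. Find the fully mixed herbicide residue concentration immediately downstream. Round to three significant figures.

Flow-weighted average: C = (949.0·0.3000 + 126.0·380.0) / 1075 = 48160/1075 = 44.80 µg/L.

44.8 µg/L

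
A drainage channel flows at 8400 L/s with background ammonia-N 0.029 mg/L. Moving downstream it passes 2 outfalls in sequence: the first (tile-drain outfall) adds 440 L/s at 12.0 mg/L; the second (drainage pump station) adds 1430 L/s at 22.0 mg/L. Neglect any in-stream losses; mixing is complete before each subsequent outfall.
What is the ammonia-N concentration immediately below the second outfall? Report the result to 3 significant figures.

After outfall 1: Q = 8400 + 440.0 = 8840 L/s; C = (8400·0.02900 + 440.0·12.00)/8840 = 0.6248 mg/L.
After outfall 2: Q = 8840 + 1430 = 10270 L/s; C = (8840·0.6248 + 1430·22.00)/10270 = 3.601 mg/L.

3.60 mg/L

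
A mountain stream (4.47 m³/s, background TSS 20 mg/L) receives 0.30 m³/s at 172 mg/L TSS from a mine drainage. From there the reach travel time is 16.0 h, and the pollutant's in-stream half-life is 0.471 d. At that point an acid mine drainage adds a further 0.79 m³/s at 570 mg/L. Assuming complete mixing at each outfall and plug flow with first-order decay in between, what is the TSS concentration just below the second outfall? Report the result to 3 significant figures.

Flow-weighted average: C = (4.470·20.00 + 0.3000·172.0) / 4.770 = 141.0/4.770 = 29.56 mg/L; combined flow 4.770 m³/s.
Half-life 0.471 d → k = ln 2 / 0.471 = 1.472 d⁻¹.
Applying C = C₀e^(−kt): 29.56 × 0.3749 = 11.08 mg/L.
Second outfall: C = (4.770·11.08 + 0.7900·570.0)/5.560 = 90.50 mg/L.

90.5 mg/L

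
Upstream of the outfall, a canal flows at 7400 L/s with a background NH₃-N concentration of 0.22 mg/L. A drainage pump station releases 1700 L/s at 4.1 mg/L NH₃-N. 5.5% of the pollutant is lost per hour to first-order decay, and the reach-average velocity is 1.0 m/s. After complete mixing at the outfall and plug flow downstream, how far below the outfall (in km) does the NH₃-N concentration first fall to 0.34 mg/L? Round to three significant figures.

65.0 km

Flow-weighted average: C = (7400·0.2200 + 1700·4.100) / 9100 = 8598/9100 = 0.9448 mg/L.
5.5%/h lost → k = −ln(1 − 0.055) = 0.05657 h⁻¹.
Set 0.9448·exp(−k·t) = 0.34 → t = ln(0.9448/0.34)/k = 65040 s = 18.07 h.
Distance = v·t = 1.0·65040 = 65040 m = 65.04 km.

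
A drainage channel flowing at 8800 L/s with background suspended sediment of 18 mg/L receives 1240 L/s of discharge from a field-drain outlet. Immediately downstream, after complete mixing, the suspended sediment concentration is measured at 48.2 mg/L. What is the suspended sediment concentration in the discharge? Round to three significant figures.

Mass balance: 8800·18.00 + 1240·Cₑ = 10040·48.20
→ Cₑ = (10040·48.20 − 8800·18.00) / 1240 = 262.5 mg/L.

263 mg/L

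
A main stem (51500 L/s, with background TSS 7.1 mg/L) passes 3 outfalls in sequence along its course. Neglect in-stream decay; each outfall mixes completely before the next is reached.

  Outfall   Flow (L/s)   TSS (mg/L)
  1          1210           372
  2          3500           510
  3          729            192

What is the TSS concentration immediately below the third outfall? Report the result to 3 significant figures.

48.1 mg/L

Outfall 1: combined Q = 52710 L/s; C = (51500·7.100 + 1210·372.0)/52710 = 15.48 mg/L.
Outfall 2: combined Q = 56210 L/s; C = (52710·15.48 + 3500·510.0)/56210 = 46.27 mg/L.
Outfall 3: combined Q = 56940 L/s; C = (56210·46.27 + 729.0·192.0)/56940 = 48.13 mg/L.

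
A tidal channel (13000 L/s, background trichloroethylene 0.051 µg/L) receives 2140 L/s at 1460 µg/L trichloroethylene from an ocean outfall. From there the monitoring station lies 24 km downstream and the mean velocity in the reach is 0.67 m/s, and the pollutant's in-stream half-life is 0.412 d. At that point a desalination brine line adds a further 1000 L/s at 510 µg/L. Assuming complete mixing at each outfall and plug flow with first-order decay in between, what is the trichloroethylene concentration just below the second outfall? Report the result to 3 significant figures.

128 µg/L

Mixed concentration C = ΣQC/ΣQ = (13000·0.05100 + 2140·1460) / 15140 = 3125000/15140 = 206.4 µg/L; combined flow 15140 L/s.
Travel time t = 24·1000 / 0.67 = 35820 s = 9.950 h.
Half-life 0.412 d → k = ln 2 / 0.412 = 1.682 d⁻¹.
First-order decay: C = 206.4·exp(−k·t) = 206.4·0.4978 = 102.8 µg/L.
At the second outfall, C = (15140·102.8 + 1000·510.0) / (15140 + 1000) = 128.0 µg/L.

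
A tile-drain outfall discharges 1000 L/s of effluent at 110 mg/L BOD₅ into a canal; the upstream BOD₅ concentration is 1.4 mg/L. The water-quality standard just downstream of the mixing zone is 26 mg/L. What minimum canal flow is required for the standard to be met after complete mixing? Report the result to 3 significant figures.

3410 L/s

Set C_mix = 26: (Q·1.400 + 1000·110.0) / (Q + 1000) = 26
→ Q = 1000·(110.0 − 26)/(26 − 1.400) = 3415 L/s.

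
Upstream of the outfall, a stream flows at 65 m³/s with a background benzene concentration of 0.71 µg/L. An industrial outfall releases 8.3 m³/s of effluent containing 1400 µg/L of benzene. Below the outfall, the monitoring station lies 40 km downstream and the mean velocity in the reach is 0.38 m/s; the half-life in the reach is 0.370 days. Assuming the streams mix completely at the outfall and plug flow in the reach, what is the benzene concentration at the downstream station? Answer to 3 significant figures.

Flow-weighted average: C = (65.00·0.7100 + 8.300·1400) / 73.30 = 11670/73.30 = 159.2 µg/L.
Travel time t = 40·1000 / 0.38 = 105300 s = 29.24 h.
Half-life 0.370 d → k = ln 2 / 0.370 = 1.873 d⁻¹.
First-order decay: C = 159.2·exp(−k·t) = 159.2·0.1020 = 16.24 µg/L.

16.2 µg/L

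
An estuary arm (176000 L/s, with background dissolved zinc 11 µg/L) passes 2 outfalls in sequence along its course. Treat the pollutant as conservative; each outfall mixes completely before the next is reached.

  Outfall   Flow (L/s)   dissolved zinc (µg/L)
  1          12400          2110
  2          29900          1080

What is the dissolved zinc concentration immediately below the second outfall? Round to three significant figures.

Below outfall 1: Q → 188400 L/s, C = (176000·11.00 + 12400·2110)/188400 = 149.2 µg/L.
Below outfall 2: Q → 218300 L/s, C = (188400·149.2 + 29900·1080)/218300 = 276.6 µg/L.

277 µg/L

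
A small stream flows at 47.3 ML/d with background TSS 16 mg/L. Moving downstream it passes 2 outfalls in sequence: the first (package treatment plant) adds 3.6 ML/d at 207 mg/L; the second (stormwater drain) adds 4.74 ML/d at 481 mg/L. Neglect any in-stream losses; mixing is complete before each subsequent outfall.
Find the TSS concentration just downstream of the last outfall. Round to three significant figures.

After outfall 1: Q = 47.30 + 3.600 = 50.90 ML/d; C = (47.30·16.00 + 3.600·207.0)/50.90 = 29.51 mg/L.
After outfall 2: Q = 50.90 + 4.740 = 55.64 ML/d; C = (50.90·29.51 + 4.740·481.0)/55.64 = 67.97 mg/L.

68.0 mg/L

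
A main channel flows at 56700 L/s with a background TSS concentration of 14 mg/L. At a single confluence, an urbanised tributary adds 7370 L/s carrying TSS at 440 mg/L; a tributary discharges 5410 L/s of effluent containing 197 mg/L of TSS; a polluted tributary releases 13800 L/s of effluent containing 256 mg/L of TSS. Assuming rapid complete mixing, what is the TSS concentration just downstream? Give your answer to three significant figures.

Conservation of mass: C = (56700·14.00 + 7370·440.0 + 5410·197.0 + 13800·256.0) / 83280 = 8635000/83280 = 103.7 mg/L.

104 mg/L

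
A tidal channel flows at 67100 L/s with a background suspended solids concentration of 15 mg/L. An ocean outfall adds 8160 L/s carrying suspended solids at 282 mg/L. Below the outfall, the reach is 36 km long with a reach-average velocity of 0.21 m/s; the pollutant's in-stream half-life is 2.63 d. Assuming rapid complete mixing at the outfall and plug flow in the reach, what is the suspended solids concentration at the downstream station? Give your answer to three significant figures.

Mass balance: C = (67100·15.00 + 8160·282.0) / 75260 = 3308000/75260 = 43.95 mg/L.
Travel time t = 36·1000 / 0.21 = 171400 s = 47.62 h.
Half-life 2.63 d → k = ln 2 / 2.63 = 0.2636 d⁻¹.
Decay over the reach: 43.95·exp(−kt) = 43.95·0.5928 = 26.05 mg/L.

26.1 mg/L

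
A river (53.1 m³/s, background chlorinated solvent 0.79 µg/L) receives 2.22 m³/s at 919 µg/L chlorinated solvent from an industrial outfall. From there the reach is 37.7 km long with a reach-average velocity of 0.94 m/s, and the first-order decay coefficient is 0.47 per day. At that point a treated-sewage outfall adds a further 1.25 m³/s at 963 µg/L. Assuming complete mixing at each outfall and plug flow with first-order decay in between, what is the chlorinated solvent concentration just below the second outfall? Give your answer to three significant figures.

Mixed concentration C = ΣQC/ΣQ = (53.10·0.7900 + 2.220·919.0) / 55.32 = 2082/55.32 = 37.64 µg/L; combined flow 55.32 m³/s.
Travel time t = 37.7·1000 / 0.94 = 40110 s = 11.14 h.
Applying C = C₀e^(−kt): 37.64 × 0.8040 = 30.26 µg/L.
Second outfall: C = (55.32·30.26 + 1.250·963.0)/56.57 = 50.87 µg/L.

50.9 µg/L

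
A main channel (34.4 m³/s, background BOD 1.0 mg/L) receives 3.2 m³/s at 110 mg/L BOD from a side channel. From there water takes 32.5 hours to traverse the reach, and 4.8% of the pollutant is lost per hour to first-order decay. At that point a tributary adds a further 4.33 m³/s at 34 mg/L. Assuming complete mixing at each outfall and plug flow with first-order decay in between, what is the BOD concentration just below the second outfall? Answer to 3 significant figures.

After mixing, C = (34.40·1.000 + 3.200·110.0) / 37.60 = 386.4/37.60 = 10.28 mg/L; combined flow 37.60 m³/s.
4.8%/h lost → k = −ln(1 − 0.048) = 0.04919 h⁻¹.
Decay over the reach: 10.28·exp(−kt) = 10.28·0.2022 = 2.078 mg/L.
Second outfall: C = (37.60·2.078 + 4.330·34.00)/41.93 = 5.374 mg/L.

5.37 mg/L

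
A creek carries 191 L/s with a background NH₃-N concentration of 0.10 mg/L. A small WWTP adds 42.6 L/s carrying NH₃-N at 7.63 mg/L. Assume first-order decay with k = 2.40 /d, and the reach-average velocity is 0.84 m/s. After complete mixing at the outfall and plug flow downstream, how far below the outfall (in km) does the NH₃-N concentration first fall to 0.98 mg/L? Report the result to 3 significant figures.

12.3 km

Mixed concentration C = ΣQC/ΣQ = (191.0·0.1000 + 42.60·7.630) / 233.6 = 344.1/233.6 = 1.473 mg/L.
Set 1.473·exp(−k·t) = 0.98 → t = ln(1.473/0.98)/k = 14670 s = 4.076 h.
Distance = v·t = 0.84·14670 = 12330 m = 12.33 km.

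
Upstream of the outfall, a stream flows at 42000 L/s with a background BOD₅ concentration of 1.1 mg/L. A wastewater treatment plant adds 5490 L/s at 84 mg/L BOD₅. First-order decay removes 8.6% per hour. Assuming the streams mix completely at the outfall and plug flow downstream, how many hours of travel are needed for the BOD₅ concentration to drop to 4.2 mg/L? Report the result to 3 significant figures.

Flow-weighted average: C = (42000·1.100 + 5490·84.00) / 47490 = 507400/47490 = 10.68 mg/L.
8.6%/h lost → k = −ln(1 − 0.086) = 0.08992 h⁻¹.
10.68·exp(−k·t) = 4.2 → t = ln(10.68/4.2)/k = 37380 s = 10.38 h.

10.4 h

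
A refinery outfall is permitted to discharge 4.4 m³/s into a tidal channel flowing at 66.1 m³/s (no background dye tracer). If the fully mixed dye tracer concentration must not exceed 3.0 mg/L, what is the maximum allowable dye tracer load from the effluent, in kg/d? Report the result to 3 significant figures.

18300 kg/d

Mass balance at the limit: 66.10·0 + 4.400·Cₑ = 70.50·3.0 → Cₑ = 48.07 mg/L.
Load = 4.400 m³/s × 48.07 g/m³ × 86 400 s/d = 18270 kg/d.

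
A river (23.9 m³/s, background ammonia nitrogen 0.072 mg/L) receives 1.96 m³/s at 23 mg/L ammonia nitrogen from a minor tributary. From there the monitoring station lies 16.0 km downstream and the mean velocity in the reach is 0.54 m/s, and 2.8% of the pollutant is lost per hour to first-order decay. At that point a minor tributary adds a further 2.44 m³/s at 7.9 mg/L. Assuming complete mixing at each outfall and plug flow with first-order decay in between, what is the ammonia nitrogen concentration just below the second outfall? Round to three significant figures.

1.99 mg/L

Mixed concentration C = ΣQC/ΣQ = (23.90·0.07200 + 1.960·23.00) / 25.86 = 46.80/25.86 = 1.810 mg/L; combined flow 25.86 m³/s.
Travel time t = 16.0·1000 / 0.54 = 29630 s = 8.230 h.
2.8%/h lost → k = −ln(1 − 0.028) = 0.02840 h⁻¹.
First-order decay: C = 1.810·exp(−k·t) = 1.810·0.7916 = 1.433 mg/L.
At the second outfall, C = (25.86·1.433 + 2.440·7.900) / (25.86 + 2.440) = 1.990 mg/L.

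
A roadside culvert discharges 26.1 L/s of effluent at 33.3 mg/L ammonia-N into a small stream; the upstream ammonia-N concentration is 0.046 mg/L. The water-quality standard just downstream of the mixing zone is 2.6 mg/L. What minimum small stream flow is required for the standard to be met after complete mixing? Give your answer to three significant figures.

314 L/s

Set C_mix = 2.6: (Q·0.04600 + 26.10·33.30) / (Q + 26.10) = 2.6
→ Q = 26.10·(33.30 − 2.6)/(2.6 − 0.04600) = 313.7 L/s.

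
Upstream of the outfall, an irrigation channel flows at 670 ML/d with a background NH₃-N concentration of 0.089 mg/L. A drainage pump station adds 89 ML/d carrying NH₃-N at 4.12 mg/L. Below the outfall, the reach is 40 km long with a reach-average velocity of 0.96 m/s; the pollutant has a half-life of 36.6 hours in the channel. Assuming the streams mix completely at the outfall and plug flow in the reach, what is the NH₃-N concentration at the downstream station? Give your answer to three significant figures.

Flow-weighted average: C = (670.0·0.08900 + 89.00·4.120) / 759.0 = 426.3/759.0 = 0.5617 mg/L.
Travel time t = 40·1000 / 0.96 = 41670 s = 11.57 h.
Half-life 36.6 h → k = ln 2 / 36.6 = 0.01894 h⁻¹ = 0.4545 d⁻¹.
After decay, C = 0.5617 × e^(−kt) = 0.5617 × 0.8032 = 0.4511 mg/L.

0.451 mg/L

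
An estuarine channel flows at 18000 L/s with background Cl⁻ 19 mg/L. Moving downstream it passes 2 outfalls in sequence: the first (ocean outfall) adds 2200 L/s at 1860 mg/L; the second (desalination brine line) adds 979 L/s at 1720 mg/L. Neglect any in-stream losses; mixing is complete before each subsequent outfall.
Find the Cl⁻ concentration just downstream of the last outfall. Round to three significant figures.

After outfall 1: Q = 18000 + 2200 = 20200 L/s; C = (18000·19.00 + 2200·1860)/20200 = 219.5 mg/L.
After outfall 2: Q = 20200 + 979.0 = 21180 L/s; C = (20200·219.5 + 979.0·1720)/21180 = 288.9 mg/L.

289 mg/L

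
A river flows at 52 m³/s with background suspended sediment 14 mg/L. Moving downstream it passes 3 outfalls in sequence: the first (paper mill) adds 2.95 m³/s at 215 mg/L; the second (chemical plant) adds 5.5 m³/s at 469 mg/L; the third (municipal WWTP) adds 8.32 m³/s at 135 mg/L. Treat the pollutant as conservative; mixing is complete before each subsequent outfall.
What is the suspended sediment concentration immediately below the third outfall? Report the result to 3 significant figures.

73.7 mg/L

Outfall 1: combined Q = 54.95 m³/s; C = (52.00·14.00 + 2.950·215.0)/54.95 = 24.79 mg/L.
Outfall 2: combined Q = 60.45 m³/s; C = (54.95·24.79 + 5.500·469.0)/60.45 = 65.21 mg/L.
Outfall 3: combined Q = 68.77 m³/s; C = (60.45·65.21 + 8.320·135.0)/68.77 = 73.65 mg/L.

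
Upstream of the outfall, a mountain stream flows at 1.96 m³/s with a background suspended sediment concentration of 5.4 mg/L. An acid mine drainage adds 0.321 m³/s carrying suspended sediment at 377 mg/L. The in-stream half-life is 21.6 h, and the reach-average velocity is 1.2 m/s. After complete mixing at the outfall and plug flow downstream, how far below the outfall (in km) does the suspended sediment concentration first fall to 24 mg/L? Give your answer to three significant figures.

After mixing, C = (1.960·5.400 + 0.3210·377.0) / 2.281 = 131.6/2.281 = 57.69 mg/L.
Half-life 21.6 h → k = ln 2 / 21.6 = 0.03209 h⁻¹ = 0.7702 d⁻¹.
Set 57.69·exp(−k·t) = 24 → t = ln(57.69/24)/k = 98400 s = 27.33 h.
Distance = v·t = 1.2·98400 = 118100 m = 118.1 km.

118 km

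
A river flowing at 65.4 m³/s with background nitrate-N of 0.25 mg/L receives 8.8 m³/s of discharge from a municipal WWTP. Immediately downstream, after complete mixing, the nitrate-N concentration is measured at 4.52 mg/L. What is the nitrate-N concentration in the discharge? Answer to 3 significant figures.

36.3 mg/L

Mass balance: 65.40·0.2500 + 8.800·Cₑ = 74.20·4.520
→ Cₑ = (74.20·4.520 − 65.40·0.2500) / 8.800 = 36.25 mg/L.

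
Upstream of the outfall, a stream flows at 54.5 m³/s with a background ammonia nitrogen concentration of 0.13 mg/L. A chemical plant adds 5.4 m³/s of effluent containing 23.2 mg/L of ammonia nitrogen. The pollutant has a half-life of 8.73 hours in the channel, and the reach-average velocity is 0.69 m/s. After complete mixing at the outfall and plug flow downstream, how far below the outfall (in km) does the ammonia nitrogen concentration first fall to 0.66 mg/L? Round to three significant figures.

Mass balance: C = (54.50·0.1300 + 5.400·23.20) / 59.90 = 132.4/59.90 = 2.210 mg/L.
Half-life 8.73 h → k = ln 2 / 8.73 = 0.07940 h⁻¹ = 1.906 d⁻¹.
Set 2.210·exp(−k·t) = 0.66 → t = ln(2.210/0.66)/k = 54790 s = 15.22 h.
Distance = v·t = 0.69·54790 = 37810 m = 37.81 km.

37.8 km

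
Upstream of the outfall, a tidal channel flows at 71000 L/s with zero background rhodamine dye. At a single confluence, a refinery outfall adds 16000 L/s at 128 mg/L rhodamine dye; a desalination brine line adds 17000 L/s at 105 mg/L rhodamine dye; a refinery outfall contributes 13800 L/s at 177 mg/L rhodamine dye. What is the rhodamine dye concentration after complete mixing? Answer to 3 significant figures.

Conservation of mass: C = (71000·0 + 16000·128.0 + 17000·105.0 + 13800·177.0) / 117800 = 6276000/117800 = 53.27 mg/L.

53.3 mg/L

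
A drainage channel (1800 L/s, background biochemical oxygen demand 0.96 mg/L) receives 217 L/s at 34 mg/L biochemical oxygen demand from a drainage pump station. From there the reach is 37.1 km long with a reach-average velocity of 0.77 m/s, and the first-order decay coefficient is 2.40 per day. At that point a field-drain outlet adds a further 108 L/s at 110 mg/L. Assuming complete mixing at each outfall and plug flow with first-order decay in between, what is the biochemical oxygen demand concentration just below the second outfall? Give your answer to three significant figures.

Conservation of mass: C = (1800·0.9600 + 217.0·34.00) / 2017 = 9106/2017 = 4.515 mg/L; combined flow 2017 L/s.
Travel time t = 37.1·1000 / 0.77 = 48180 s = 13.38 h.
First-order decay: C = 4.515·exp(−k·t) = 4.515·0.2623 = 1.184 mg/L.
At the second outfall, C = (2017·1.184 + 108.0·110.0) / (2017 + 108.0) = 6.714 mg/L.

6.71 mg/L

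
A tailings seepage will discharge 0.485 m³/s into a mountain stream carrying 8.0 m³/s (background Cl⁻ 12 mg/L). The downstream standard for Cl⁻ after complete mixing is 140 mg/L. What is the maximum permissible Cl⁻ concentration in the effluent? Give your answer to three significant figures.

At the limit, (Qr·Cr + Qe·Cₑ)/(Qr + Qe) = 140:
Cₑ = (8.485·140 − 8.000·12.00) / 0.4850 = 2251 mg/L.

2250 mg/L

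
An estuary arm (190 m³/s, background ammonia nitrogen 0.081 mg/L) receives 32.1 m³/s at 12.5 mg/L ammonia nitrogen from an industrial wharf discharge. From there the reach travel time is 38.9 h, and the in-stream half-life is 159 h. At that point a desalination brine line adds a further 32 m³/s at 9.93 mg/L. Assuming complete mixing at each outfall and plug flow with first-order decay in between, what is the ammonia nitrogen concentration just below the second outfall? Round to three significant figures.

Flow-weighted average: C = (190.0·0.08100 + 32.10·12.50) / 222.1 = 416.6/222.1 = 1.876 mg/L; combined flow 222.1 m³/s.
Half-life 159 h → k = ln 2 / 159 = 0.004359 h⁻¹ = 0.1046 d⁻¹.
First-order decay: C = 1.876·exp(−k·t) = 1.876·0.8440 = 1.583 mg/L.
Second outfall: C = (222.1·1.583 + 32.00·9.930)/254.1 = 2.634 mg/L.

2.63 mg/L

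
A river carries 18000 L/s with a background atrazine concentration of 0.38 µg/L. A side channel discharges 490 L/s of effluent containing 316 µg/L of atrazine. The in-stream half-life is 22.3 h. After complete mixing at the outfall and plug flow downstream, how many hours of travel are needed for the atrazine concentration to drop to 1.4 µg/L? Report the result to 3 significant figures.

58.9 h

Flow-weighted average: C = (18000·0.3800 + 490.0·316.0) / 18490 = 161700/18490 = 8.744 µg/L.
Half-life 22.3 h → k = ln 2 / 22.3 = 0.03108 h⁻¹ = 0.7460 d⁻¹.
8.744·exp(−k·t) = 1.4 → t = ln(8.744/1.4)/k = 212200 s = 58.94 h.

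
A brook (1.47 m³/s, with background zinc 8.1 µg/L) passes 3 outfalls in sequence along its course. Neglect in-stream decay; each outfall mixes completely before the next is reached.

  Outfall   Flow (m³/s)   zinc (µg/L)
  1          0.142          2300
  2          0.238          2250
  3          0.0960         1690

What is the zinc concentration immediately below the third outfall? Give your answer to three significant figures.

After outfall 1: Q = 1.470 + 0.1420 = 1.612 m³/s; C = (1.470·8.100 + 0.1420·2300)/1.612 = 210.0 µg/L.
After outfall 2: Q = 1.612 + 0.2380 = 1.850 m³/s; C = (1.612·210.0 + 0.2380·2250)/1.850 = 472.4 µg/L.
After outfall 3: Q = 1.850 + 0.09600 = 1.946 m³/s; C = (1.850·472.4 + 0.09600·1690)/1.946 = 532.5 µg/L.

533 µg/L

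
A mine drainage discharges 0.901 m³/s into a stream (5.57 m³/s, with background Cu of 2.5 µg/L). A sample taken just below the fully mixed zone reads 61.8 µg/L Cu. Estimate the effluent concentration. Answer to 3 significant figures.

428 µg/L

Mass balance: 5.570·2.500 + 0.9010·Cₑ = 6.471·61.80
→ Cₑ = (6.471·61.80 − 5.570·2.500) / 0.9010 = 428.4 µg/L.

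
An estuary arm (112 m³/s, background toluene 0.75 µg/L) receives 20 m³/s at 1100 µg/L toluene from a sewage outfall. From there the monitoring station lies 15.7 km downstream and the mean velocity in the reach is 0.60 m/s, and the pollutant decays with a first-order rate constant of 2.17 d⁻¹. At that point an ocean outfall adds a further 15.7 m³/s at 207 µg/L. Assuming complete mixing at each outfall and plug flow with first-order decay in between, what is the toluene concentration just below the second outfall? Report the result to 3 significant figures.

Mass balance: C = (112.0·0.7500 + 20.00·1100) / 132.0 = 22080/132.0 = 167.3 µg/L; combined flow 132.0 m³/s.
Travel time t = 15.7·1000 / 0.60 = 26170 s = 7.269 h.
Decay over the reach: 167.3·exp(−kt) = 167.3·0.5183 = 86.71 µg/L.
Second outfall: C = (132.0·86.71 + 15.70·207.0)/147.7 = 99.50 µg/L.

99.5 µg/L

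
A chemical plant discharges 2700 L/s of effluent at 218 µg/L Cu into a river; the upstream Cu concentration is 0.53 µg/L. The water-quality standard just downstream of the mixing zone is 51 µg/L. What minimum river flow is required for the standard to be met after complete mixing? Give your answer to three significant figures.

Set C_mix = 51: (Q·0.5300 + 2700·218.0) / (Q + 2700) = 51
→ Q = 2700·(218.0 − 51)/(51 − 0.5300) = 8934 L/s.

8930 L/s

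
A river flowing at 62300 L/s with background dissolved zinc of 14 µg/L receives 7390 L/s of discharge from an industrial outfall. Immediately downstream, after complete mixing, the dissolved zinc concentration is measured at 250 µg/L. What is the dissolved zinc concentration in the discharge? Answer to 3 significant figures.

2240 µg/L

Mass balance: 62300·14.00 + 7390·Cₑ = 69690·250.0
→ Cₑ = (69690·250.0 − 62300·14.00) / 7390 = 2240 µg/L.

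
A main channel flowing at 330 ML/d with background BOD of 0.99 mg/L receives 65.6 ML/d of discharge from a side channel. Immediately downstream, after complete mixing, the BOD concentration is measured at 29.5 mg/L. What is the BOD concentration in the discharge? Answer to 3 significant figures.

Mass balance: 330.0·0.9900 + 65.60·Cₑ = 395.6·29.50
→ Cₑ = (395.6·29.50 − 330.0·0.9900) / 65.60 = 172.9 mg/L.

173 mg/L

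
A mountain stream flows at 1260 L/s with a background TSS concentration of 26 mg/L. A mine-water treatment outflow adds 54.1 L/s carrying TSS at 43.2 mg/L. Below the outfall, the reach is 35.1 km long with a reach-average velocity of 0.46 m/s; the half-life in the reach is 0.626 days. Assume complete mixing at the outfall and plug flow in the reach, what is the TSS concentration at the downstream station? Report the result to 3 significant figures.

10.0 mg/L

After mixing, C = (1260·26.00 + 54.10·43.20) / 1314 = 35100/1314 = 26.71 mg/L.
Travel time t = 35.1·1000 / 0.46 = 76300 s = 21.20 h.
Half-life 0.626 d → k = ln 2 / 0.626 = 1.107 d⁻¹.
After decay, C = 26.71 × e^(−kt) = 26.71 × 0.3761 = 10.05 mg/L.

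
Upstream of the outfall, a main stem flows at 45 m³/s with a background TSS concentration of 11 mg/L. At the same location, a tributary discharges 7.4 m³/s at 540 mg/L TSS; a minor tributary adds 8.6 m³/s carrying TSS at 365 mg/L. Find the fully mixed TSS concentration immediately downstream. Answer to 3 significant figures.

Conservation of mass: C = (45.00·11.00 + 7.400·540.0 + 8.600·365.0) / 61.00 = 7630/61.00 = 125.1 mg/L.

125 mg/L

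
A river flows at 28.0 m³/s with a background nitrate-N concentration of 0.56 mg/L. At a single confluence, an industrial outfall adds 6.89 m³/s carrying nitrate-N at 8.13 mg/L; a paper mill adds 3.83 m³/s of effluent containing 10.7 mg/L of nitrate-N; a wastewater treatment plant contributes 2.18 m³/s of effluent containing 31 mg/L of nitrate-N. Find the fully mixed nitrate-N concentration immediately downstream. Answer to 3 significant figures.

4.41 mg/L

Mixed concentration C = ΣQC/ΣQ = (28.00·0.5600 + 6.890·8.130 + 3.830·10.70 + 2.180·31.00) / 40.90 = 180.3/40.90 = 4.407 mg/L.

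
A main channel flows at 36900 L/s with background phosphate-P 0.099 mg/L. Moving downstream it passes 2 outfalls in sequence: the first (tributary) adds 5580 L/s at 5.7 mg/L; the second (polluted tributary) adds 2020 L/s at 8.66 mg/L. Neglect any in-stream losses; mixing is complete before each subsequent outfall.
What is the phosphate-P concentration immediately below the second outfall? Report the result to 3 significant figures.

After outfall 1: Q = 36900 + 5580 = 42480 L/s; C = (36900·0.09900 + 5580·5.700)/42480 = 0.8347 mg/L.
After outfall 2: Q = 42480 + 2020 = 44500 L/s; C = (42480·0.8347 + 2020·8.660)/44500 = 1.190 mg/L.

1.19 mg/L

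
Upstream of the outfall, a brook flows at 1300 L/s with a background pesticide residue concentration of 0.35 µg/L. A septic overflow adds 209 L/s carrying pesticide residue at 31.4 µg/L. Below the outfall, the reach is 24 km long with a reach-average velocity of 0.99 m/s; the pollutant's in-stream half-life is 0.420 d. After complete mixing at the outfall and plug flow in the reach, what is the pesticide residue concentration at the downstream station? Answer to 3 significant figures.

After mixing, C = (1300·0.3500 + 209.0·31.40) / 1509 = 7018/1509 = 4.650 µg/L.
Travel time t = 24·1000 / 0.99 = 24240 s = 6.734 h.
Half-life 0.420 d → k = ln 2 / 0.420 = 1.650 d⁻¹.
First-order decay: C = 4.650·exp(−k·t) = 4.650·0.6294 = 2.927 µg/L.

2.93 µg/L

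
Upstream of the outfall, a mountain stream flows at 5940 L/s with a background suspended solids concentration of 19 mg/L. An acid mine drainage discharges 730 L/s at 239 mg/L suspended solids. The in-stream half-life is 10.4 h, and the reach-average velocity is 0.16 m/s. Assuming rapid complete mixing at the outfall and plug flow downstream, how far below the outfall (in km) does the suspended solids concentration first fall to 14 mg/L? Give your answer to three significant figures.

9.71 km

Flow-weighted average: C = (5940·19.00 + 730.0·239.0) / 6670 = 287300/6670 = 43.08 mg/L.
Half-life 10.4 h → k = ln 2 / 10.4 = 0.06665 h⁻¹ = 1.600 d⁻¹.
Set 43.08·exp(−k·t) = 14 → t = ln(43.08/14)/k = 60710 s = 16.86 h.
Distance = v·t = 0.16·60710 = 9714 m = 9.714 km.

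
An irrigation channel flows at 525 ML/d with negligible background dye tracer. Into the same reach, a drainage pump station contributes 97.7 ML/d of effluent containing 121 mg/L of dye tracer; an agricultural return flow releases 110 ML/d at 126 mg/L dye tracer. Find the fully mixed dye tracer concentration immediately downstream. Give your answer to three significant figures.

Mass balance: C = (525.0·0 + 97.70·121.0 + 110.0·126.0) / 732.7 = 25680/732.7 = 35.05 mg/L.

35.1 mg/L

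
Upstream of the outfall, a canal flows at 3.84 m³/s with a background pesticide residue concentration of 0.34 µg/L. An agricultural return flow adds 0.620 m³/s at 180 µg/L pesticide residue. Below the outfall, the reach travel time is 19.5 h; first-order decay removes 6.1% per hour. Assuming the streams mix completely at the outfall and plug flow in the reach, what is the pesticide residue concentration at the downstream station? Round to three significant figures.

7.42 µg/L

Mixed concentration C = ΣQC/ΣQ = (3.840·0.3400 + 0.6200·180.0) / 4.460 = 112.9/4.460 = 25.32 µg/L.
6.1%/h lost → k = −ln(1 − 0.061) = 0.06294 h⁻¹.
After decay, C = 25.32 × e^(−kt) = 25.32 × 0.2931 = 7.419 µg/L.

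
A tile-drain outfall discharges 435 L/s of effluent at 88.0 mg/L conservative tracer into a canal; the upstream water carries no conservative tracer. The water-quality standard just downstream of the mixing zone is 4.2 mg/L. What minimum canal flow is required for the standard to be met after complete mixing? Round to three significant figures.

Set C_mix = 4.2: (Q·0 + 435.0·88.00) / (Q + 435.0) = 4.2
→ Q = 435.0·(88.00 − 4.2)/(4.2 − 0) = 8679 L/s.

8680 L/s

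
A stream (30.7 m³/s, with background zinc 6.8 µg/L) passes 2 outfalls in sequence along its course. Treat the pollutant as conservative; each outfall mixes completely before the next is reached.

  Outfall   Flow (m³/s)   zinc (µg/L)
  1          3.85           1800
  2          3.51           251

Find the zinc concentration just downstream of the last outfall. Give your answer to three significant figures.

211 µg/L

Below outfall 1: Q → 34.55 m³/s, C = (30.70·6.800 + 3.850·1800)/34.55 = 206.6 µg/L.
Below outfall 2: Q → 38.06 m³/s, C = (34.55·206.6 + 3.510·251.0)/38.06 = 210.7 µg/L.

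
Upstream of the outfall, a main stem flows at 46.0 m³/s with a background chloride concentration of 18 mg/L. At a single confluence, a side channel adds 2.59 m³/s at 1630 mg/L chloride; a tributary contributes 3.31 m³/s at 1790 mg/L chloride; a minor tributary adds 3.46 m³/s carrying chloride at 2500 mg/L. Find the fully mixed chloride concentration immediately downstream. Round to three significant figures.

After mixing, C = (46.00·18.00 + 2.590·1630 + 3.310·1790 + 3.460·2500) / 55.36 = 19620/55.36 = 354.5 mg/L.

354 mg/L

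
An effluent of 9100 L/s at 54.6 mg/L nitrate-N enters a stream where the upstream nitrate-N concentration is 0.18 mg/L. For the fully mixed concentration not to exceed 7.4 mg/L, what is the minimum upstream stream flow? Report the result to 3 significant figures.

Set C_mix = 7.4: (Q·0.1800 + 9100·54.60) / (Q + 9100) = 7.4
→ Q = 9100·(54.60 − 7.4)/(7.4 − 0.1800) = 59490 L/s.

59500 L/s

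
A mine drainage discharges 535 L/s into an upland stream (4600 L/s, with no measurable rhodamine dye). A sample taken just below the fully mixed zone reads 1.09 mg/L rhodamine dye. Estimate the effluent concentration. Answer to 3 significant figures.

Mass balance: 4600·0 + 535.0·Cₑ = 5135·1.090
→ Cₑ = (5135·1.090 − 4600·0) / 535.0 = 10.46 mg/L.

10.5 mg/L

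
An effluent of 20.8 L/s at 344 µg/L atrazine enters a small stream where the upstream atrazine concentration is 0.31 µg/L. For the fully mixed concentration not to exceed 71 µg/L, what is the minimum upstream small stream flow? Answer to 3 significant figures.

Set C_mix = 71: (Q·0.3100 + 20.80·344.0) / (Q + 20.80) = 71
→ Q = 20.80·(344.0 − 71)/(71 − 0.3100) = 80.33 L/s.

80.3 L/s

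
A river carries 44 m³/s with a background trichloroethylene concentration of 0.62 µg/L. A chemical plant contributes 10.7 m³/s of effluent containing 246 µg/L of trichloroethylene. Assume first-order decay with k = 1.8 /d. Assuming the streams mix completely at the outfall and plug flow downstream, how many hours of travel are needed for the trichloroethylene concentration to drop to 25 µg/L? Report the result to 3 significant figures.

After mixing, C = (44.00·0.6200 + 10.70·246.0) / 54.70 = 2659/54.70 = 48.62 µg/L.
48.62·exp(−k·t) = 25 → t = ln(48.62/25)/k = 31930 s = 8.869 h.

8.87 h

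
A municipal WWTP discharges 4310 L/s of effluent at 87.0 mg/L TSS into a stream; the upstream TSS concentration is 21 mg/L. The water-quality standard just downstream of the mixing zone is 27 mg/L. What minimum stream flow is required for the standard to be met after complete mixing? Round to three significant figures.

Set C_mix = 27: (Q·21.00 + 4310·87.00) / (Q + 4310) = 27
→ Q = 4310·(87.00 − 27)/(27 − 21.00) = 43100 L/s.

43100 L/s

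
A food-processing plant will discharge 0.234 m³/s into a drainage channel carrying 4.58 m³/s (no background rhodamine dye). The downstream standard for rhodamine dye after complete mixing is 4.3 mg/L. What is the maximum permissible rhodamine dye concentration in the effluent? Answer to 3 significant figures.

88.5 mg/L

At the limit, (Qr·Cr + Qe·Cₑ)/(Qr + Qe) = 4.3:
Cₑ = (4.814·4.3 − 4.580·0) / 0.2340 = 88.46 mg/L.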